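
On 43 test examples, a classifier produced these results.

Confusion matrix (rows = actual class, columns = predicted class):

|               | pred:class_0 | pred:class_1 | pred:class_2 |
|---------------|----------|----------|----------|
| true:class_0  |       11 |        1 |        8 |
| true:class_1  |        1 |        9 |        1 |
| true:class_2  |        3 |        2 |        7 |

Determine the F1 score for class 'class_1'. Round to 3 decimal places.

0.783

Take TP from the diagonal, FP from the rest of the 'class_1' prediction marginal, FN from the rest of the 'class_1' actual marginal.
F1 score = 2·TP/(2·TP+FP+FN).
class_1: TP=9, FP=1+2=3, FN=1+1=2 → 18/23 = 0.7826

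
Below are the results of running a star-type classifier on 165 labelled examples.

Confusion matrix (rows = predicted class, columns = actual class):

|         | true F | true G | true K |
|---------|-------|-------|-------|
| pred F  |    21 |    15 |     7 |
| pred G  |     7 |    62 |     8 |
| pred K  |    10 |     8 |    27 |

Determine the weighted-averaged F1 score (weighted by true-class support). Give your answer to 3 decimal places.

Per-class F1 score (2·TP/(2·TP+FP+FN)):
  F: TP=21, FP=15+7=22, FN=7+10=17 → 42/81 = 0.5185
  G: TP=62, FP=7+8=15, FN=15+8=23 → 124/162 = 0.7654
  K: TP=27, FP=10+8=18, FN=7+8=15 → 54/87 = 0.6207
Weighted-F1 score = Σ (supportᵢ/N)·F1 scoreᵢ with N=165: (38/165)·0.5185 + (85/165)·0.7654 + (42/165)·0.6207 = 0.672

0.672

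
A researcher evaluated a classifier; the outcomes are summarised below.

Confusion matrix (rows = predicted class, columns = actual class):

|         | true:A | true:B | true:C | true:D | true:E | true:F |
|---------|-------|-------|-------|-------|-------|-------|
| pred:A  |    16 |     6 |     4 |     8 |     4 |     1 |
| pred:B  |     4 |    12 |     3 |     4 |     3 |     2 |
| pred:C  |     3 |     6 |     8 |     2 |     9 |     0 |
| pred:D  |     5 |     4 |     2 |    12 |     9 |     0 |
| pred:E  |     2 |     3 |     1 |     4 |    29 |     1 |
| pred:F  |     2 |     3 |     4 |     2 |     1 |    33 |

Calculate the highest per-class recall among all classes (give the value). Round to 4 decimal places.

0.8919

Per-class recall (TP/(TP+FN)):
  A: TP=16, FN=4+3+5+2+2=16 → 16/32 = 0.50000
  B: TP=12, FN=6+6+4+3+3=22 → 12/34 = 0.35294
  C: TP=8, FN=4+3+2+1+4=14 → 8/22 = 0.36364
  D: TP=12, FN=8+4+2+4+2=20 → 12/32 = 0.37500
  E: TP=29, FN=4+3+9+9+1=26 → 29/55 = 0.52727
  F: TP=33, FN=1+2+0+0+1=4 → 33/37 = 0.89189
Highest is class 'F' with recall = 0.8919.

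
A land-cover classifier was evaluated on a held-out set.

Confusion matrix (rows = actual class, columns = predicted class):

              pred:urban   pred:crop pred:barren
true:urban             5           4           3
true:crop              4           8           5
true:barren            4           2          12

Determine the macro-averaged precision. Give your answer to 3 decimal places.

0.519

Per-class precision (TP/(TP+FP)):
  urban: TP=5, FP=4+4=8 → 5/13 = 0.3846
  crop: TP=8, FP=4+2=6 → 8/14 = 0.5714
  barren: TP=12, FP=3+5=8 → 12/20 = 0.6000
Macro-precision = mean = (0.3846 + 0.5714 + 0.6000) / 3 = 0.519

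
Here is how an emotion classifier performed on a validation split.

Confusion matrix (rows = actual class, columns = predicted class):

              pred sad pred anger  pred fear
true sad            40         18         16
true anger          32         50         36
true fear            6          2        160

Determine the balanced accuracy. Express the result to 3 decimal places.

0.639

Balanced accuracy = mean of per-class recall.
  sad: recall = 40/74 = 0.5405
  anger: recall = 50/118 = 0.4237
  fear: recall = 160/168 = 0.9524
Mean = (0.5405 + 0.4237 + 0.9524) / 3 = 0.639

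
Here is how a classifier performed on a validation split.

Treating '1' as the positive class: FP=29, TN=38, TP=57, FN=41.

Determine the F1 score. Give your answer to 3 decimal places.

Precision = TP/(TP+FP) = 57/86 = 0.6628
Recall = TP/(TP+FN) = 57/98 = 0.5816
F1 = 2·TP/(2·TP+FP+FN) = 114/184 = 0.620

0.620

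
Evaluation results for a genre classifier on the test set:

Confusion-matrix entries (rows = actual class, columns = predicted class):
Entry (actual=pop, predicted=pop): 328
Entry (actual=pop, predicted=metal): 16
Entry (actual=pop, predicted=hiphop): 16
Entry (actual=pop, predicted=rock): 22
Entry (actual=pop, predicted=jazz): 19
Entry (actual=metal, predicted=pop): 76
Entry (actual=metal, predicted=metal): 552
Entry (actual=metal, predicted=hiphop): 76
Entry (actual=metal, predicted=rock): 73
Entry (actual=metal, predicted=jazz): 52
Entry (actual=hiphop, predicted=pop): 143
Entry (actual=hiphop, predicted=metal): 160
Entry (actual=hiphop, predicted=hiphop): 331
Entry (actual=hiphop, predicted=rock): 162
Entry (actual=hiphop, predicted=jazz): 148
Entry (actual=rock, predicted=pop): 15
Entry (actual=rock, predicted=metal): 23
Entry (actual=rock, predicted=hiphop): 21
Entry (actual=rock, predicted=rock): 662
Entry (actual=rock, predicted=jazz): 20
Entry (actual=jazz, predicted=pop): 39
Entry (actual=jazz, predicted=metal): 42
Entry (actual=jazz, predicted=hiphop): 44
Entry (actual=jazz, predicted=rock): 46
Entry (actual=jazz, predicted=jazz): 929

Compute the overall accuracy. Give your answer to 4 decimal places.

Accuracy = trace / total = (328+552+331+662+929=2802) / 4015 = 2802/4015 = 0.6979

0.6979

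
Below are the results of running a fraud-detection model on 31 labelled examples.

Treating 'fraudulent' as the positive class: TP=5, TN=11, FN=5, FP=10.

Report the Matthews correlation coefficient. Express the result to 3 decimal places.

MCC = (TP·TN − FP·FN) / √((TP+FP)(TP+FN)(TN+FP)(TN+FN))
Numerator = 5·11 − 10·5 = 5
Denominator = √(15·10·21·16) = √50400 = 224.4994
MCC = 5 / 224.4994 = 0.022

0.022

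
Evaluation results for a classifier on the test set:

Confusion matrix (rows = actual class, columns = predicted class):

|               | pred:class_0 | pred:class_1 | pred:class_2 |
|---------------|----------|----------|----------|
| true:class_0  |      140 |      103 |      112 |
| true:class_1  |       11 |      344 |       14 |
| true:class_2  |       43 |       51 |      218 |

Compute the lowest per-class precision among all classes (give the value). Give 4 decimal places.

Per-class precision (TP/(TP+FP)):
  class_0: TP=140, FP=11+43=54 → 140/194 = 0.72165
  class_1: TP=344, FP=103+51=154 → 344/498 = 0.69076
  class_2: TP=218, FP=112+14=126 → 218/344 = 0.63372
Lowest is class 'class_2' with precision = 0.6337.

0.6337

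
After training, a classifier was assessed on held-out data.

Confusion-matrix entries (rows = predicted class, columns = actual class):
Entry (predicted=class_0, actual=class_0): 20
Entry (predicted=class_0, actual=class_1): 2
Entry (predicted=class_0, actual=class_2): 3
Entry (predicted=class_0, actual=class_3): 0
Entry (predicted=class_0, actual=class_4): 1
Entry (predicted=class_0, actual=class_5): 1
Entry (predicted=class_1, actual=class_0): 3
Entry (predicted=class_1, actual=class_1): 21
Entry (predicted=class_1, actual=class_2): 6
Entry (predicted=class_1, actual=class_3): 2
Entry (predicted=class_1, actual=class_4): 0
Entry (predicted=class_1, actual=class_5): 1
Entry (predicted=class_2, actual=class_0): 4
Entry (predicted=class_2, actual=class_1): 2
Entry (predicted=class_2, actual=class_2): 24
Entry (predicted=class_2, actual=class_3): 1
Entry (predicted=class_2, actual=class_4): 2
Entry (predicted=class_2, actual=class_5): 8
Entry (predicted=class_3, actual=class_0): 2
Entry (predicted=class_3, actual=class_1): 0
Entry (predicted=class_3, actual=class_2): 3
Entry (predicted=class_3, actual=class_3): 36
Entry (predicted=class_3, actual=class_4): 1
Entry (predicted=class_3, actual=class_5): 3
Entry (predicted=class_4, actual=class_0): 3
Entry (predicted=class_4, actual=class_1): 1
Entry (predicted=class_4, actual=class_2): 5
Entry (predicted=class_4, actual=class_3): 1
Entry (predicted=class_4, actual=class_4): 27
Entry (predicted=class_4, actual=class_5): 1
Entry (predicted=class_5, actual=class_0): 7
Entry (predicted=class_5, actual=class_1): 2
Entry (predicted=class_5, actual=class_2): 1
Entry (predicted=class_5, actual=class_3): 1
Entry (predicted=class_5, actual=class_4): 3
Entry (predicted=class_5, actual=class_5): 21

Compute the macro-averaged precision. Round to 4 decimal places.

Per-class precision (TP/(TP+FP)):
  class_0: TP=20, FP=2+3+0+1+1=7 → 20/27 = 0.74074
  class_1: TP=21, FP=3+6+2+0+1=12 → 21/33 = 0.63636
  class_2: TP=24, FP=4+2+1+2+8=17 → 24/41 = 0.58537
  class_3: TP=36, FP=2+0+3+1+3=9 → 36/45 = 0.80000
  class_4: TP=27, FP=3+1+5+1+1=11 → 27/38 = 0.71053
  class_5: TP=21, FP=7+2+1+1+3=14 → 21/35 = 0.60000
Macro-precision = mean = (0.74074 + 0.63636 + 0.58537 + 0.80000 + 0.71053 + 0.60000) / 6 = 0.6788

0.6788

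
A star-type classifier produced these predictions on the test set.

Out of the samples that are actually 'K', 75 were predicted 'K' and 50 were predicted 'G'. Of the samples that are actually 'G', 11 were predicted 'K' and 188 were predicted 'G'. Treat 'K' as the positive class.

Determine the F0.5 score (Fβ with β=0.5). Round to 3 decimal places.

0.800

Fβ = (1+β²)·TP / ((1+β²)·TP + β²·FN + FP), with β²=1/4
= 1.25·75 / (1.25·75 + 0.25·50 + 11) = 0.800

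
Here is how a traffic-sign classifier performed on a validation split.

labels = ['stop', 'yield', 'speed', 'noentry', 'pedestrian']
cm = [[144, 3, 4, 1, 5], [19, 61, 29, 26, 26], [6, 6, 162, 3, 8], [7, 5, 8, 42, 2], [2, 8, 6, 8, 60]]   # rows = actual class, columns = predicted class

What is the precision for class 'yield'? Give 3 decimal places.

Treat 'yield' as positive and all other classes as negative.
precision = TP/(TP+FP).
yield: TP=61, FP=3+6+5+8=22 → 61/83 = 0.7349

0.735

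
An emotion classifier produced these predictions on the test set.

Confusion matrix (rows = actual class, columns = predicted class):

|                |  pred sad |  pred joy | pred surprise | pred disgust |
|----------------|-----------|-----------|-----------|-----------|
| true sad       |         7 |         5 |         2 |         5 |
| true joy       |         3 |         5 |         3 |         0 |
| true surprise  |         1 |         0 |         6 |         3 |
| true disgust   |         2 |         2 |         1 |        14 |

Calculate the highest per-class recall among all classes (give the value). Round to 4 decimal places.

0.7368

Per-class recall (TP/(TP+FN)):
  sad: TP=7, FN=5+2+5=12 → 7/19 = 0.36842
  joy: TP=5, FN=3+3+0=6 → 5/11 = 0.45455
  surprise: TP=6, FN=1+0+3=4 → 6/10 = 0.60000
  disgust: TP=14, FN=2+2+1=5 → 14/19 = 0.73684
Highest is class 'disgust' with recall = 0.7368.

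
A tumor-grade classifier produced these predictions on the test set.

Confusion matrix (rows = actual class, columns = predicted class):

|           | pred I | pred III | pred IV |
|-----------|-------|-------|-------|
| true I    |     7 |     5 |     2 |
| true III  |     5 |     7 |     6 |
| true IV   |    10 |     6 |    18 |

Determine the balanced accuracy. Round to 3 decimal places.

Balanced accuracy = mean of per-class recall.
  I: recall = 7/14 = 0.5000
  III: recall = 7/18 = 0.3889
  IV: recall = 18/34 = 0.5294
Mean = (0.5000 + 0.3889 + 0.5294) / 3 = 0.473

0.473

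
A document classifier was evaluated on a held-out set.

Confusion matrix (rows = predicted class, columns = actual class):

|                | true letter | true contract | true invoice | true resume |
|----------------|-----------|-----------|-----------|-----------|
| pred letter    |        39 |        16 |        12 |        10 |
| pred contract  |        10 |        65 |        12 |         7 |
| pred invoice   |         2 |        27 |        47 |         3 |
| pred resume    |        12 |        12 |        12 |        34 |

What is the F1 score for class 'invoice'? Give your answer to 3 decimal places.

F1 score = 2·TP/(2·TP+FP+FN).
invoice: TP=47, FP=2+27+3=32, FN=12+12+12=36 → 94/162 = 0.5802

0.580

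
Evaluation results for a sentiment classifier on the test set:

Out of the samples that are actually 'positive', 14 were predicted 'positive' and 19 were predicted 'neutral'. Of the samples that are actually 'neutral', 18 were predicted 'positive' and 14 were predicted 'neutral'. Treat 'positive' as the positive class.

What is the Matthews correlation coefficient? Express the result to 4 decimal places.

MCC = (TP·TN − FP·FN) / √((TP+FP)(TP+FN)(TN+FP)(TN+FN))
Numerator = 14·14 − 18·19 = -146
Denominator = √(32·33·32·33) = √1115136 = 1056.0000
MCC = -146 / 1056.0000 = -0.1383

-0.1383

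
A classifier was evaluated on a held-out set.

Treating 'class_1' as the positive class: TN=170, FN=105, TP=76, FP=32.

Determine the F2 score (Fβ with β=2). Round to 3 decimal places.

Fβ = (1+β²)·TP / ((1+β²)·TP + β²·FN + FP), with β²=4
= 5·76 / (5·76 + 4·105 + 32) = 0.457

0.457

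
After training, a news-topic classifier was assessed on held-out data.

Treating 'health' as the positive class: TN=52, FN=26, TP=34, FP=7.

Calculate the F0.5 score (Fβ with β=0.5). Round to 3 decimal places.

0.759

Fβ = (1+β²)·TP / ((1+β²)·TP + β²·FN + FP), with β²=1/4
= 1.25·34 / (1.25·34 + 0.25·26 + 7) = 0.759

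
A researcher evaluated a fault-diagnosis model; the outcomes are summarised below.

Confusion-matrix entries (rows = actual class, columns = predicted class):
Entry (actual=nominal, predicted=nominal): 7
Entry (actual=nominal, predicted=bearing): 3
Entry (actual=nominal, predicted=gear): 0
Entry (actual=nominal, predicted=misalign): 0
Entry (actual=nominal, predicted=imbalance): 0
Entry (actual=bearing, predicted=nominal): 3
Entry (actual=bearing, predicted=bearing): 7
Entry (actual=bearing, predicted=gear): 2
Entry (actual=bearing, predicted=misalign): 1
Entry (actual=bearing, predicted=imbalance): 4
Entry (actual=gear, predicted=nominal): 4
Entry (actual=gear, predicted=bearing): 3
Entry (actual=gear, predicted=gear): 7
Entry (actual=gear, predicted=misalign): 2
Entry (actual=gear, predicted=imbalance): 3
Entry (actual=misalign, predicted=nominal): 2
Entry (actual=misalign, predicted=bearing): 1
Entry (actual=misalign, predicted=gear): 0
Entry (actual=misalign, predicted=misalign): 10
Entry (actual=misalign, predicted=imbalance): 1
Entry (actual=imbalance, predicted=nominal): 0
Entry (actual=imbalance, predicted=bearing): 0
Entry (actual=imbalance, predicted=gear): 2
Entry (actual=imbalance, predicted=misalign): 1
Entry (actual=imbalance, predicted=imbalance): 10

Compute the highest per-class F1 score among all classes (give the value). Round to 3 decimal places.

Per-class F1 score (2·TP/(2·TP+FP+FN)):
  nominal: TP=7, FP=3+4+2+0=9, FN=3+0+0+0=3 → 14/26 = 0.5385
  bearing: TP=7, FP=3+3+1+0=7, FN=3+2+1+4=10 → 14/31 = 0.4516
  gear: TP=7, FP=0+2+0+2=4, FN=4+3+2+3=12 → 14/30 = 0.4667
  misalign: TP=10, FP=0+1+2+1=4, FN=2+1+0+1=4 → 20/28 = 0.7143
  imbalance: TP=10, FP=0+4+3+1=8, FN=0+0+2+1=3 → 20/31 = 0.6452
Highest is class 'misalign' with F1 score = 0.714.

0.714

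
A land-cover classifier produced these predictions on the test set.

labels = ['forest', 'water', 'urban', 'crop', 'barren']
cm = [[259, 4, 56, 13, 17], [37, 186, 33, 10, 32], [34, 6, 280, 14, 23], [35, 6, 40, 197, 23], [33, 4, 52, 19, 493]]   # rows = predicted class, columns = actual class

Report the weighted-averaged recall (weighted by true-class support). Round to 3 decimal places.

Per-class recall (TP/(TP+FN)):
  forest: TP=259, FN=37+34+35+33=139 → 259/398 = 0.6508
  water: TP=186, FN=4+6+6+4=20 → 186/206 = 0.9029
  urban: TP=280, FN=56+33+40+52=181 → 280/461 = 0.6074
  crop: TP=197, FN=13+10+14+19=56 → 197/253 = 0.7787
  barren: TP=493, FN=17+32+23+23=95 → 493/588 = 0.8384
Weighted-recall = Σ (supportᵢ/N)·recallᵢ with N=1906: (398/1906)·0.6508 + (206/1906)·0.9029 + (461/1906)·0.6074 + (253/1906)·0.7787 + (588/1906)·0.8384 = 0.742

0.742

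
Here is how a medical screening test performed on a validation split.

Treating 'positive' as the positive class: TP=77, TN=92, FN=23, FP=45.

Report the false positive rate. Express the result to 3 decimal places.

FPR = FP/(FP+TN) = 45/(45+92) = 0.328

0.328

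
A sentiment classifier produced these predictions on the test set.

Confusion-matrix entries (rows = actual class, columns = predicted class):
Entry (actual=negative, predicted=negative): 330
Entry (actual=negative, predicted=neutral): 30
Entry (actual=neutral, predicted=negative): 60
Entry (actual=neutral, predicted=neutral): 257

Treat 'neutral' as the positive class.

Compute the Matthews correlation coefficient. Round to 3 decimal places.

0.734

MCC = (TP·TN − FP·FN) / √((TP+FP)(TP+FN)(TN+FP)(TN+FN))
Numerator = 257·330 − 30·60 = 83010
Denominator = √(287·317·360·390) = √12773451600 = 113019.6956
MCC = 83010 / 113019.6956 = 0.734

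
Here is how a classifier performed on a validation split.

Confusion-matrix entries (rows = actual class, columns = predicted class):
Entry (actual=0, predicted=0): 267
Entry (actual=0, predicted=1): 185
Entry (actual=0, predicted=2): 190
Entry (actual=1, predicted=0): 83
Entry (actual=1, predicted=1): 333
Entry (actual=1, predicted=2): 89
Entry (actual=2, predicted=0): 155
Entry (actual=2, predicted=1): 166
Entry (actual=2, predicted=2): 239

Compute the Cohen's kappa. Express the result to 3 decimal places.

0.242

Observed agreement pₒ = trace/N = 839/1707 = 0.4915
Expected agreement pₑ = Σ (rowᵢ·colᵢ)/N² = (642·505 + 505·684 + 560·518)/1707² = 0.3294
κ = (pₒ − pₑ)/(1 − pₑ) = (0.4915 − 0.3294)/(1 − 0.3294) = 0.242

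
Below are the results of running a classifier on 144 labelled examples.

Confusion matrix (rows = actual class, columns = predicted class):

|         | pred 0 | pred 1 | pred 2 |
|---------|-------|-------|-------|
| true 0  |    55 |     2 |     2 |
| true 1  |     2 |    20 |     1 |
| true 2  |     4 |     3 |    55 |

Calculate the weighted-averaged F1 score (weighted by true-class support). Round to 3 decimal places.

0.903

Per-class F1 score (2·TP/(2·TP+FP+FN)):
  0: TP=55, FP=2+4=6, FN=2+2=4 → 110/120 = 0.9167
  1: TP=20, FP=2+3=5, FN=2+1=3 → 40/48 = 0.8333
  2: TP=55, FP=2+1=3, FN=4+3=7 → 110/120 = 0.9167
Weighted-F1 score = Σ (supportᵢ/N)·F1 scoreᵢ with N=144: (59/144)·0.9167 + (23/144)·0.8333 + (62/144)·0.9167 = 0.903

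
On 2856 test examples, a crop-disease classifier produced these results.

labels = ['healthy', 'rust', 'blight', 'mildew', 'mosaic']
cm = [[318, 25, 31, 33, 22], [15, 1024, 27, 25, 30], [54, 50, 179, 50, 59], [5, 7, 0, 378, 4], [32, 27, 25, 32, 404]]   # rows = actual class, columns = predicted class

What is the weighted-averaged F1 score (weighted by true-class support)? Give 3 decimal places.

0.800

Per-class F1 score (2·TP/(2·TP+FP+FN)):
  healthy: TP=318, FP=15+54+5+32=106, FN=25+31+33+22=111 → 636/853 = 0.7456
  rust: TP=1024, FP=25+50+7+27=109, FN=15+27+25+30=97 → 2048/2254 = 0.9086
  blight: TP=179, FP=31+27+0+25=83, FN=54+50+50+59=213 → 358/654 = 0.5474
  mildew: TP=378, FP=33+25+50+32=140, FN=5+7+0+4=16 → 756/912 = 0.8289
  mosaic: TP=404, FP=22+30+59+4=115, FN=32+27+25+32=116 → 808/1039 = 0.7777
Weighted-F1 score = Σ (supportᵢ/N)·F1 scoreᵢ with N=2856: (429/2856)·0.7456 + (1121/2856)·0.9086 + (392/2856)·0.5474 + (394/2856)·0.8289 + (520/2856)·0.7777 = 0.800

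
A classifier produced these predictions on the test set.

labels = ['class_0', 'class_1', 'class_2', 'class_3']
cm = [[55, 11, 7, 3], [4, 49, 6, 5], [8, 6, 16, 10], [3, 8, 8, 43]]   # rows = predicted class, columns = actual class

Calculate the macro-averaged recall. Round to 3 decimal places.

0.646

Per-class recall (TP/(TP+FN)):
  class_0: TP=55, FN=4+8+3=15 → 55/70 = 0.7857
  class_1: TP=49, FN=11+6+8=25 → 49/74 = 0.6622
  class_2: TP=16, FN=7+6+8=21 → 16/37 = 0.4324
  class_3: TP=43, FN=3+5+10=18 → 43/61 = 0.7049
Macro-recall = mean = (0.7857 + 0.6622 + 0.4324 + 0.7049) / 4 = 0.646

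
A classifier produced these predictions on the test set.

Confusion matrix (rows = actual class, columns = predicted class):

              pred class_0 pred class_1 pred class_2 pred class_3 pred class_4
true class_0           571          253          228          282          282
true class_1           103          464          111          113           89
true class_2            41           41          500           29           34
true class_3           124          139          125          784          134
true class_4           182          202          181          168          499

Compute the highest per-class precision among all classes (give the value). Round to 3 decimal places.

Per-class precision (TP/(TP+FP)):
  class_0: TP=571, FP=103+41+124+182=450 → 571/1021 = 0.5593
  class_1: TP=464, FP=253+41+139+202=635 → 464/1099 = 0.4222
  class_2: TP=500, FP=228+111+125+181=645 → 500/1145 = 0.4367
  class_3: TP=784, FP=282+113+29+168=592 → 784/1376 = 0.5698
  class_4: TP=499, FP=282+89+34+134=539 → 499/1038 = 0.4807
Highest is class 'class_3' with precision = 0.570.

0.570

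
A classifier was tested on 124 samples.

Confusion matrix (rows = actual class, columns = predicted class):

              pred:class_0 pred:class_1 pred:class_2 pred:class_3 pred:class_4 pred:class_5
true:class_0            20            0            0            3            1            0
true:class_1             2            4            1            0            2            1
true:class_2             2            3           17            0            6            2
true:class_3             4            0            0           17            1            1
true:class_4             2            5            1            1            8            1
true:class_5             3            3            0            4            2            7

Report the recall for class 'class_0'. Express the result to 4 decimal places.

Take TP from the diagonal, FP from the rest of the 'class_0' prediction marginal, FN from the rest of the 'class_0' actual marginal.
recall = TP/(TP+FN).
class_0: TP=20, FN=0+0+3+1+0=4 → 20/24 = 0.83333

0.8333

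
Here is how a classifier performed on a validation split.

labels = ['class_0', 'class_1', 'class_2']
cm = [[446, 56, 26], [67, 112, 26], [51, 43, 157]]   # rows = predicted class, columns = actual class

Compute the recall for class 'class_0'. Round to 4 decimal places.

0.7908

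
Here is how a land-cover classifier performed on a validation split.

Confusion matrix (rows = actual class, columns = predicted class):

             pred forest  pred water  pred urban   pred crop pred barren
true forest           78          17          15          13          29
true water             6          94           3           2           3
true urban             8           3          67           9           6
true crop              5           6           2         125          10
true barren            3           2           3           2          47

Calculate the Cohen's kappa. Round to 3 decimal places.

0.668

Observed agreement pₒ = trace/N = 411/558 = 0.7366
Expected agreement pₑ = Σ (rowᵢ·colᵢ)/N² = (152·100 + 108·122 + 93·90 + 148·151 + 57·95)/558² = 0.2072
κ = (pₒ − pₑ)/(1 − pₑ) = (0.7366 − 0.2072)/(1 − 0.2072) = 0.668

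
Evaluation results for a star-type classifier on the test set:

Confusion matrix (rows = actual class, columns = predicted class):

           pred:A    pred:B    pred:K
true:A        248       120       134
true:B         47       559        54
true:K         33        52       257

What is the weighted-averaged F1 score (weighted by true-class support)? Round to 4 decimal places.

0.7007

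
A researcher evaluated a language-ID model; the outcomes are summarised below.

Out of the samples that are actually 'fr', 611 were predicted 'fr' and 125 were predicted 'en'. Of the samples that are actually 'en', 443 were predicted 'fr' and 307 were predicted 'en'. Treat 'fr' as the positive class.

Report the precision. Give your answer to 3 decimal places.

0.580

Precision = TP/(TP+FP) = 611/(611+443) = 611/1054 = 0.580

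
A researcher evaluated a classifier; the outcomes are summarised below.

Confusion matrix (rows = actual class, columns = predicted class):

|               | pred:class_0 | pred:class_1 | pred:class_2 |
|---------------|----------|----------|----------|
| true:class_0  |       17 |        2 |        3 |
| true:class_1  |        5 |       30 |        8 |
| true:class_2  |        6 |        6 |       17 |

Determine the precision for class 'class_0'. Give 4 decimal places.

precision = TP/(TP+FP).
class_0: TP=17, FP=5+6=11 → 17/28 = 0.60714

0.6071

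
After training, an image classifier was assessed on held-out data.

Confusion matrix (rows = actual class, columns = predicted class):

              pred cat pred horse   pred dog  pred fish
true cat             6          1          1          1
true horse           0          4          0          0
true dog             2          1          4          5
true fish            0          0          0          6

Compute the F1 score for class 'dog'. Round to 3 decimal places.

One-vs-rest for 'dog': TP = diagonal; FP = other classes predicted 'dog'; FN = 'dog' predicted as other.
F1 score = 2·TP/(2·TP+FP+FN).
dog: TP=4, FP=1+0+0=1, FN=2+1+5=8 → 8/17 = 0.4706

0.471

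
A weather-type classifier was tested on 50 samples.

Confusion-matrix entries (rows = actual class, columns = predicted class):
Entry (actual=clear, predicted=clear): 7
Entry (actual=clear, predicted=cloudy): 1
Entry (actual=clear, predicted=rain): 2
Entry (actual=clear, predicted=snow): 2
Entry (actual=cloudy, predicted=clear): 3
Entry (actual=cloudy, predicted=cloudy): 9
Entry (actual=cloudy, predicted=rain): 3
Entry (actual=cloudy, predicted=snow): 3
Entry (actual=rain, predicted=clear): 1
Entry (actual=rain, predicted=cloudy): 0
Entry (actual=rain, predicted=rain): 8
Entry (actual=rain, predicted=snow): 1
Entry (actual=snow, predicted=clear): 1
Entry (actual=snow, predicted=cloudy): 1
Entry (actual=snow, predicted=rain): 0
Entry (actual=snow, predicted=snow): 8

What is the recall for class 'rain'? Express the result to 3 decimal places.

0.800

Treat 'rain' as positive and all other classes as negative.
recall = TP/(TP+FN).
rain: TP=8, FN=1+0+1=2 → 8/10 = 0.8000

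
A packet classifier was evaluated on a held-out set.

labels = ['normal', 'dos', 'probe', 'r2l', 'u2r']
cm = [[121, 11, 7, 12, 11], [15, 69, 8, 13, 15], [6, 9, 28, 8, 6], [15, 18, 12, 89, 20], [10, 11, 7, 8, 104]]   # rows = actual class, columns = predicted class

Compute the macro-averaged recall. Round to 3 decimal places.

Per-class recall (TP/(TP+FN)):
  normal: TP=121, FN=11+7+12+11=41 → 121/162 = 0.7469
  dos: TP=69, FN=15+8+13+15=51 → 69/120 = 0.5750
  probe: TP=28, FN=6+9+8+6=29 → 28/57 = 0.4912
  r2l: TP=89, FN=15+18+12+20=65 → 89/154 = 0.5779
  u2r: TP=104, FN=10+11+7+8=36 → 104/140 = 0.7429
Macro-recall = mean = (0.7469 + 0.5750 + 0.4912 + 0.5779 + 0.7429) / 5 = 0.627

0.627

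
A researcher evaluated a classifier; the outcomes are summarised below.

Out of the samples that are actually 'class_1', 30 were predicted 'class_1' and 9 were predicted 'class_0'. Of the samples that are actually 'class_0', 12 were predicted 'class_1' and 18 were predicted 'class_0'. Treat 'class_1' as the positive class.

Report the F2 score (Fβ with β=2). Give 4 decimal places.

Fβ = (1+β²)·TP / ((1+β²)·TP + β²·FN + FP), with β²=4
= 5·30 / (5·30 + 4·9 + 12) = 0.7576

0.7576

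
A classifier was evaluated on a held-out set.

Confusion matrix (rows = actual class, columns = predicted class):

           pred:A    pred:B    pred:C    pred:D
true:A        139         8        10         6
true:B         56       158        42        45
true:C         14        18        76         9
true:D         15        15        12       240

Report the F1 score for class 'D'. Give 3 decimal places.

F1 score = 2·TP/(2·TP+FP+FN).
D: TP=240, FP=6+45+9=60, FN=15+15+12=42 → 480/582 = 0.8247

0.825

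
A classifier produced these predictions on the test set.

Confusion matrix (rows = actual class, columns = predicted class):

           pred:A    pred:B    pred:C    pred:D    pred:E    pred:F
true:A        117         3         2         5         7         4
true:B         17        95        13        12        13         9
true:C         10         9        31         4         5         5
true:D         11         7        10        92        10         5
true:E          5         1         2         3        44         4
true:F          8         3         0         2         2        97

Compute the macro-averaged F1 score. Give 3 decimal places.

0.689

Per-class F1 score (2·TP/(2·TP+FP+FN)):
  A: TP=117, FP=17+10+11+5+8=51, FN=3+2+5+7+4=21 → 234/306 = 0.7647
  B: TP=95, FP=3+9+7+1+3=23, FN=17+13+12+13+9=64 → 190/277 = 0.6859
  C: TP=31, FP=2+13+10+2+0=27, FN=10+9+4+5+5=33 → 62/122 = 0.5082
  D: TP=92, FP=5+12+4+3+2=26, FN=11+7+10+10+5=43 → 184/253 = 0.7273
  E: TP=44, FP=7+13+5+10+2=37, FN=5+1+2+3+4=15 → 88/140 = 0.6286
  F: TP=97, FP=4+9+5+5+4=27, FN=8+3+0+2+2=15 → 194/236 = 0.8220
Macro-F1 score = mean = (0.7647 + 0.6859 + 0.5082 + 0.7273 + 0.6286 + 0.8220) / 6 = 0.689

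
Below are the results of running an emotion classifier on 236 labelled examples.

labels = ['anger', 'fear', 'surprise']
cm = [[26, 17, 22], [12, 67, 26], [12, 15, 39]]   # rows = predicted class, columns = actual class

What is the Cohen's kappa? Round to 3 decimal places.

Observed agreement pₒ = trace/N = 132/236 = 0.5593
Expected agreement pₑ = Σ (rowᵢ·colᵢ)/N² = (50·65 + 99·105 + 87·66)/236² = 0.3481
κ = (pₒ − pₑ)/(1 − pₑ) = (0.5593 − 0.3481)/(1 − 0.3481) = 0.324

0.324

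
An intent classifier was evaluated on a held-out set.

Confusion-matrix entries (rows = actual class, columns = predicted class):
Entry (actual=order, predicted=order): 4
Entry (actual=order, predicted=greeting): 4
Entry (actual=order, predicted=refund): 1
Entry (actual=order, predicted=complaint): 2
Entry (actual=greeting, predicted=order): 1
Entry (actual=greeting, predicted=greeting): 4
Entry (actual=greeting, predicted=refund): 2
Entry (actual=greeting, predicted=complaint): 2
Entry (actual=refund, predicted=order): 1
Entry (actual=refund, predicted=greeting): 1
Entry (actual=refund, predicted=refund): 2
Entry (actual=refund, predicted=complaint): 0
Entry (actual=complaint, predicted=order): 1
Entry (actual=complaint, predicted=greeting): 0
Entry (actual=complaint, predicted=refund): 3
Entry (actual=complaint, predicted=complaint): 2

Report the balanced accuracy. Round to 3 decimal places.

0.410

Balanced accuracy = mean of per-class recall.
  order: recall = 4/11 = 0.3636
  greeting: recall = 4/9 = 0.4444
  refund: recall = 2/4 = 0.5000
  complaint: recall = 2/6 = 0.3333
Mean = (0.3636 + 0.4444 + 0.5000 + 0.3333) / 4 = 0.410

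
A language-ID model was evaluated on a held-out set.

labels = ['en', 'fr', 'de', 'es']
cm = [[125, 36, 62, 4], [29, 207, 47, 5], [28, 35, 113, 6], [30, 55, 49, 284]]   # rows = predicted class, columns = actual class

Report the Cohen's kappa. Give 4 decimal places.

0.5347

Observed agreement pₒ = trace/N = 729/1115 = 0.65381
Expected agreement pₑ = Σ (rowᵢ·colᵢ)/N² = (212·227 + 333·288 + 271·182 + 299·418)/1115² = 0.25605
κ = (pₒ − pₑ)/(1 − pₑ) = (0.65381 − 0.25605)/(1 − 0.25605) = 0.5347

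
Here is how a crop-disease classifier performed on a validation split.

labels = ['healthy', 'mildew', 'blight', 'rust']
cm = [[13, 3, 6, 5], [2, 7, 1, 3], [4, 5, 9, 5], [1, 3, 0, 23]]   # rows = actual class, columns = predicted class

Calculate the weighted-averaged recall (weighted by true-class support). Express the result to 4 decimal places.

Per-class recall (TP/(TP+FN)):
  healthy: TP=13, FN=3+6+5=14 → 13/27 = 0.48148
  mildew: TP=7, FN=2+1+3=6 → 7/13 = 0.53846
  blight: TP=9, FN=4+5+5=14 → 9/23 = 0.39130
  rust: TP=23, FN=1+3+0=4 → 23/27 = 0.85185
Weighted-recall = Σ (supportᵢ/N)·recallᵢ with N=90: (27/90)·0.48148 + (13/90)·0.53846 + (23/90)·0.39130 + (27/90)·0.85185 = 0.5778

0.5778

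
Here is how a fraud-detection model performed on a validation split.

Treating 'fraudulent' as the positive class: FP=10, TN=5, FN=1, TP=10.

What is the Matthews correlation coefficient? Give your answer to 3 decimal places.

0.284

MCC = (TP·TN − FP·FN) / √((TP+FP)(TP+FN)(TN+FP)(TN+FN))
Numerator = 10·5 − 10·1 = 40
Denominator = √(20·11·15·6) = √19800 = 140.7125
MCC = 40 / 140.7125 = 0.284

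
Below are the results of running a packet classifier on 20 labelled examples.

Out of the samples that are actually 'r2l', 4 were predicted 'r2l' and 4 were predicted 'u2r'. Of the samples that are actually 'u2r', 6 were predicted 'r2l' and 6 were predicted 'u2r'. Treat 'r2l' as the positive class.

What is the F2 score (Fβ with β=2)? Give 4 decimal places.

Fβ = (1+β²)·TP / ((1+β²)·TP + β²·FN + FP), with β²=4
= 5·4 / (5·4 + 4·4 + 6) = 0.4762

0.4762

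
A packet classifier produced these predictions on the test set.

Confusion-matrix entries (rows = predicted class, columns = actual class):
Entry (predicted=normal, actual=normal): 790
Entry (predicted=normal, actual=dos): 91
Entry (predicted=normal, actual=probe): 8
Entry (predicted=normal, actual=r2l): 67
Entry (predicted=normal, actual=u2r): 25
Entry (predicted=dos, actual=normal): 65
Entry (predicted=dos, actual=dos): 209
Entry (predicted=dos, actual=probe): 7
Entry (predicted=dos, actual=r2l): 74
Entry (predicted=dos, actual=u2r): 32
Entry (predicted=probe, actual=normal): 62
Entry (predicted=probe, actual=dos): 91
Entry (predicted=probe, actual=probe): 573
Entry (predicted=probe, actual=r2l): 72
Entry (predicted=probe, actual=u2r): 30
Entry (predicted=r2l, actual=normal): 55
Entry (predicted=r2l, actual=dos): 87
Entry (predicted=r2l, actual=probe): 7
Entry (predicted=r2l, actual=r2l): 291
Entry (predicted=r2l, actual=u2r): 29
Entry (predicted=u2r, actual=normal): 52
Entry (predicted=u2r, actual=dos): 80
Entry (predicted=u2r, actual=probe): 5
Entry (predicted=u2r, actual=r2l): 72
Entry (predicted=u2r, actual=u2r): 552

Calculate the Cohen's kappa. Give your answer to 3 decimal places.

Observed agreement pₒ = trace/N = 2415/3426 = 0.7049
Expected agreement pₑ = Σ (rowᵢ·colᵢ)/N² = (1024·981 + 558·387 + 600·828 + 576·469 + 668·761)/3426² = 0.2126
κ = (pₒ − pₑ)/(1 − pₑ) = (0.7049 − 0.2126)/(1 − 0.2126) = 0.625

0.625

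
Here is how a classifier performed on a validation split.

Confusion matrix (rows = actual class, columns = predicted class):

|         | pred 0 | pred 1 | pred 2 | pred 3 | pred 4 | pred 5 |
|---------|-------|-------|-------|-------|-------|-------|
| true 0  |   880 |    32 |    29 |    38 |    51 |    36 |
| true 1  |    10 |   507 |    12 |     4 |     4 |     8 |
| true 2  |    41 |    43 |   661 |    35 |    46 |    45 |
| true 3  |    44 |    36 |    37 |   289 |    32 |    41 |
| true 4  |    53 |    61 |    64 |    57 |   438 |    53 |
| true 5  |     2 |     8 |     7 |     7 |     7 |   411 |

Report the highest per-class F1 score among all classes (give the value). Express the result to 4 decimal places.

Per-class F1 score (2·TP/(2·TP+FP+FN)):
  0: TP=880, FP=10+41+44+53+2=150, FN=32+29+38+51+36=186 → 1760/2096 = 0.83969
  1: TP=507, FP=32+43+36+61+8=180, FN=10+12+4+4+8=38 → 1014/1232 = 0.82305
  2: TP=661, FP=29+12+37+64+7=149, FN=41+43+35+46+45=210 → 1322/1681 = 0.78644
  3: TP=289, FP=38+4+35+57+7=141, FN=44+36+37+32+41=190 → 578/909 = 0.63586
  4: TP=438, FP=51+4+46+32+7=140, FN=53+61+64+57+53=288 → 876/1304 = 0.67178
  5: TP=411, FP=36+8+45+41+53=183, FN=2+8+7+7+7=31 → 822/1036 = 0.79344
Highest is class '0' with F1 score = 0.8397.

0.8397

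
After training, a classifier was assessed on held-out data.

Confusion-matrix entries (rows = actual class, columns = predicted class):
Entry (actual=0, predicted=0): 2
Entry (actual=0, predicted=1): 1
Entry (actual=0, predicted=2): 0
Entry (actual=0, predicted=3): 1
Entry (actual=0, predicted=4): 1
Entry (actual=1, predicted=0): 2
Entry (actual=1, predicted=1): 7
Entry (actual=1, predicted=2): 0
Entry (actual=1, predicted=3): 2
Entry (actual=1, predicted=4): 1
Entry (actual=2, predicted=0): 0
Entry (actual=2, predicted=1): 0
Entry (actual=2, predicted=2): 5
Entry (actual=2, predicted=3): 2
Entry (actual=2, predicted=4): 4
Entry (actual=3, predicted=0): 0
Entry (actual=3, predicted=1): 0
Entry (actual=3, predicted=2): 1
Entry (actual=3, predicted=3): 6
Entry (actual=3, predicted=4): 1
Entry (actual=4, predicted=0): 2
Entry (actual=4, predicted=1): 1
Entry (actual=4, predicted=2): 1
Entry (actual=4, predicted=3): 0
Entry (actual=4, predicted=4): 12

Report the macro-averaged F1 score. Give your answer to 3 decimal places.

0.581

Per-class F1 score (2·TP/(2·TP+FP+FN)):
  0: TP=2, FP=2+0+0+2=4, FN=1+0+1+1=3 → 4/11 = 0.3636
  1: TP=7, FP=1+0+0+1=2, FN=2+0+2+1=5 → 14/21 = 0.6667
  2: TP=5, FP=0+0+1+1=2, FN=0+0+2+4=6 → 10/18 = 0.5556
  3: TP=6, FP=1+2+2+0=5, FN=0+0+1+1=2 → 12/19 = 0.6316
  4: TP=12, FP=1+1+4+1=7, FN=2+1+1+0=4 → 24/35 = 0.6857
Macro-F1 score = mean = (0.3636 + 0.6667 + 0.5556 + 0.6316 + 0.6857) / 5 = 0.581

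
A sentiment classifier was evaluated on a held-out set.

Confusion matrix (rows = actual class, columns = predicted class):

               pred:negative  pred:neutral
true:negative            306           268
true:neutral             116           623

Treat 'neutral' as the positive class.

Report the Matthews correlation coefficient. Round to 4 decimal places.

0.3995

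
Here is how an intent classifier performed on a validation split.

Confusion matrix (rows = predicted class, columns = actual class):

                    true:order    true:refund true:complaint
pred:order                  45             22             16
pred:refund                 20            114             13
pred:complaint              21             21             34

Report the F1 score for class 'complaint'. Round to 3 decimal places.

0.489

Take TP from the diagonal, FP from the rest of the 'complaint' prediction marginal, FN from the rest of the 'complaint' actual marginal.
F1 score = 2·TP/(2·TP+FP+FN).
complaint: TP=34, FP=21+21=42, FN=16+13=29 → 68/139 = 0.4892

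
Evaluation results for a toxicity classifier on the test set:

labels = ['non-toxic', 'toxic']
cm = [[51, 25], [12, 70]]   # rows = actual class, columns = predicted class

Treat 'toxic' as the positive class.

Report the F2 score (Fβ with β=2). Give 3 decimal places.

0.827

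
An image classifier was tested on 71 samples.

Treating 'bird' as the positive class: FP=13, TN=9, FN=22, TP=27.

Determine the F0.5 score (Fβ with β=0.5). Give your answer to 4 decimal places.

0.6459

Fβ = (1+β²)·TP / ((1+β²)·TP + β²·FN + FP), with β²=1/4
= 1.25·27 / (1.25·27 + 0.25·22 + 13) = 0.6459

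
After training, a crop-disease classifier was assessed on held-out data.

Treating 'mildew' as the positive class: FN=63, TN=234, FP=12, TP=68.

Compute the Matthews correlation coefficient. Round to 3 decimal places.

0.548

MCC = (TP·TN − FP·FN) / √((TP+FP)(TP+FN)(TN+FP)(TN+FN))
Numerator = 68·234 − 12·63 = 15156
Denominator = √(80·131·246·297) = √765689760 = 27671.0997
MCC = 15156 / 27671.0997 = 0.548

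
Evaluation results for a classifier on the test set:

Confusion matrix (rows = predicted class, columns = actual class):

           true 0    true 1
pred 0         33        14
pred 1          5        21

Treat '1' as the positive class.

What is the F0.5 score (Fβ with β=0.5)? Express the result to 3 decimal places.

0.755

Fβ = (1+β²)·TP / ((1+β²)·TP + β²·FN + FP), with β²=1/4
= 1.25·21 / (1.25·21 + 0.25·14 + 5) = 0.755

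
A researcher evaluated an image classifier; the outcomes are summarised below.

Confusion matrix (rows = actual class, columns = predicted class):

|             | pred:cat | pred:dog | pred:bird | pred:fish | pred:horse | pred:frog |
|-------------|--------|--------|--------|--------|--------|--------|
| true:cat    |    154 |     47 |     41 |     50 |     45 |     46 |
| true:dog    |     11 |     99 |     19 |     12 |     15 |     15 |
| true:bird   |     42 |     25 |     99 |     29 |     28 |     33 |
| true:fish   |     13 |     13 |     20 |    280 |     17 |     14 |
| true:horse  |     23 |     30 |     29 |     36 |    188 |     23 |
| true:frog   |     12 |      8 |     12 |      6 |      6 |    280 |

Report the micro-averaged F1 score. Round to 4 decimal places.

Micro-averaging pools counts across classes: ΣTP=1100, ΣFP=720, ΣFN=720.
Micro-F1 score = 2·TP/(2·TP+FP+FN) on pooled counts = 0.6044 (equals overall accuracy in single-label multiclass).

0.6044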